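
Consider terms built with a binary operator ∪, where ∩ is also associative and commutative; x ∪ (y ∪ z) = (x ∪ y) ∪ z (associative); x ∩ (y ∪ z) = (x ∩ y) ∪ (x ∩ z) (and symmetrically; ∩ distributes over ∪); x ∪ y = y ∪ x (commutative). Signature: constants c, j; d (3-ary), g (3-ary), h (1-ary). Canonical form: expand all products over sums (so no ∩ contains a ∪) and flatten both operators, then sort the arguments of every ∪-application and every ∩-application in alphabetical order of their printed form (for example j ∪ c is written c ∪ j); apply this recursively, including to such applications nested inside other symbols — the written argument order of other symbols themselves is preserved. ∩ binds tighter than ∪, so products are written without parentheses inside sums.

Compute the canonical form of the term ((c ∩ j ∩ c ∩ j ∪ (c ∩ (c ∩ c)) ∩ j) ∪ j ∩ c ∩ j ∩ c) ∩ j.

Distribute:  c ∩ c ∩ j ∩ j ∩ j ∪ c ∩ c ∩ c ∩ j ∩ j ∪ c ∩ c ∩ j ∩ j ∩ j
Sort:  c ∩ c ∩ c ∩ j ∩ j ∪ c ∩ c ∩ j ∩ j ∩ j ∪ c ∩ c ∩ j ∩ j ∩ j

Answer: c ∩ c ∩ c ∩ j ∩ j ∪ c ∩ c ∩ j ∩ j ∩ j ∪ c ∩ c ∩ j ∩ j ∩ j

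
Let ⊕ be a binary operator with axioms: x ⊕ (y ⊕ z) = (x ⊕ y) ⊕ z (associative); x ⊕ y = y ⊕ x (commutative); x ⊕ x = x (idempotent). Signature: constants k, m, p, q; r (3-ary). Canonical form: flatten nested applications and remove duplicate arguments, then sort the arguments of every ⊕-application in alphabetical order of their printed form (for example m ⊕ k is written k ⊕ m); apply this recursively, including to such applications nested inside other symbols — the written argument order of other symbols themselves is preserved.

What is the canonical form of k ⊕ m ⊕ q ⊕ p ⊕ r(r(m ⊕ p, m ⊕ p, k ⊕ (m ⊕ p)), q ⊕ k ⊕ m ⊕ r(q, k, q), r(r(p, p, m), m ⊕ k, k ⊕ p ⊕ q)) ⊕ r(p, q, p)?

Inside:  r(r(m ⊕ p, m ⊕ p, k ⊕ (m ⊕ p)), q ⊕ k ⊕ m ⊕ r(q, k, q), r(r(p, p, m), m ⊕ k, k ⊕ p ⊕ q))  →  r(r(m ⊕ p, m ⊕ p, k ⊕ m ⊕ p), k ⊕ m ⊕ q ⊕ r(q, k, q), r(r(p, p, m), k ⊕ m, k ⊕ p ⊕ q))
Order the arguments:  k ⊕ m ⊕ p ⊕ q ⊕ r(p, q, p) ⊕ r(r(m ⊕ p, m ⊕ p, k ⊕ m ⊕ p), k ⊕ m ⊕ q ⊕ r(q, k, q), r(r(p, p, m), k ⊕ m, k ⊕ p ⊕ q))

Answer: k ⊕ m ⊕ p ⊕ q ⊕ r(p, q, p) ⊕ r(r(m ⊕ p, m ⊕ p, k ⊕ m ⊕ p), k ⊕ m ⊕ q ⊕ r(q, k, q), r(r(p, p, m), k ⊕ m, k ⊕ p ⊕ q))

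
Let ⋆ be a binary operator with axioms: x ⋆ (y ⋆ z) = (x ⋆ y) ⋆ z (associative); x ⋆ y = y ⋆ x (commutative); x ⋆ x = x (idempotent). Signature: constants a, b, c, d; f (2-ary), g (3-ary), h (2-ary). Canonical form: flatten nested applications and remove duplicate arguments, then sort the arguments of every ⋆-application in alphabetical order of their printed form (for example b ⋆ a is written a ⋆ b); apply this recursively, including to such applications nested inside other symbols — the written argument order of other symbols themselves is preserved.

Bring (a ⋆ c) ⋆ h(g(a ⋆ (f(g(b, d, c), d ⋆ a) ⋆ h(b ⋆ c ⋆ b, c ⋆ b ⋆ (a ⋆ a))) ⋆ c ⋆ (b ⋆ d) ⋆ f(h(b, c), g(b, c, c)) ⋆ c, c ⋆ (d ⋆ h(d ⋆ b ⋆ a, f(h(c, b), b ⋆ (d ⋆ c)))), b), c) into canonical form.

Answer: a ⋆ c ⋆ h(g(a ⋆ b ⋆ c ⋆ d ⋆ f(g(b, d, c), a ⋆ d) ⋆ f(h(b, c), g(b, c, c)) ⋆ h(b ⋆ c, a ⋆ b ⋆ c), c ⋆ d ⋆ h(a ⋆ b ⋆ d, f(h(c, b), b ⋆ c ⋆ d)), b), c)

Derivation:
Un-nest:  a ⋆ c ⋆ h(g(a ⋆ (f(g(b, d, c), d ⋆ a) ⋆ h(b ⋆ c ⋆ b, c ⋆ b ⋆ (a ⋆ a))) ⋆ c ⋆ (b ⋆ d) ⋆ f(h(b, c), g(b, c, c)) ⋆ c, c ⋆ (d ⋆ h(d ⋆ b ⋆ a, f(h(c, b), b ⋆ (d ⋆ c)))), b), c)
Inside:  h(g(a ⋆ (f(g(b, d, c), d ⋆ a) ⋆ h(b ⋆ c ⋆ b, c ⋆ b ⋆ (a ⋆ a))) ⋆ c ⋆ (b ⋆ d) ⋆ f(h(b, c), g(b, c, c)) ⋆ c, c ⋆ (d ⋆ h(d ⋆ b ⋆ a, f(h(c, b), b ⋆ (d ⋆ c)))), b), c)  →  h(g(a ⋆ b ⋆ c ⋆ d ⋆ f(g(b, d, c), a ⋆ d) ⋆ f(h(b, c), g(b, c, c)) ⋆ h(b ⋆ c, a ⋆ b ⋆ c), c ⋆ d ⋆ h(a ⋆ b ⋆ d, f(h(c, b), b ⋆ c ⋆ d)), b), c)
Sort arguments:  a ⋆ c ⋆ h(g(a ⋆ b ⋆ c ⋆ d ⋆ f(g(b, d, c), a ⋆ d) ⋆ f(h(b, c), g(b, c, c)) ⋆ h(b ⋆ c, a ⋆ b ⋆ c), c ⋆ d ⋆ h(a ⋆ b ⋆ d, f(h(c, b), b ⋆ c ⋆ d)), b), c)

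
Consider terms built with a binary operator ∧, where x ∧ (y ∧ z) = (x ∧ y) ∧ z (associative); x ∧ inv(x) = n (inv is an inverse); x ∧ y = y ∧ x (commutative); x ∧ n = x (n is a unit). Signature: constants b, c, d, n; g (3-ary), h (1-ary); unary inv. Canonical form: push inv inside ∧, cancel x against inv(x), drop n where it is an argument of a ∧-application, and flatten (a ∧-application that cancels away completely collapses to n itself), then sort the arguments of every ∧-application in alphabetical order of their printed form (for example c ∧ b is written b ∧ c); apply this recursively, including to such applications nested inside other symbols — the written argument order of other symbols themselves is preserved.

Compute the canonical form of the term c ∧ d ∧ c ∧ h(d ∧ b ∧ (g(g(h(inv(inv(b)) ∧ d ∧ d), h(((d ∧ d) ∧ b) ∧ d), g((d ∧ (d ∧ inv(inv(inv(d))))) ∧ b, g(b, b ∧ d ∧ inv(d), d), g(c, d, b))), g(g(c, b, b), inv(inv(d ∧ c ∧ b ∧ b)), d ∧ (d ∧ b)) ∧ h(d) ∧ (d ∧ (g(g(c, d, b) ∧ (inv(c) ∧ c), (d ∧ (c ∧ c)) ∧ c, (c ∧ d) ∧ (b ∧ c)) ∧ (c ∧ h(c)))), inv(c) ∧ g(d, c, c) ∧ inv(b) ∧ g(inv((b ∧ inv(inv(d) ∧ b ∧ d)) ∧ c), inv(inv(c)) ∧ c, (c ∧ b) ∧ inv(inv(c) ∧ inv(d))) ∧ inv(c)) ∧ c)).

Push inv inside:  distribute inv over ∧ and collapse double inv
Collect:  c ∧ c ∧ d ∧ h(b ∧ c ∧ d ∧ g(g(h(b ∧ d ∧ d), h(b ∧ d ∧ d ∧ d), g(b ∧ d, g(b, b, d), g(c, d, b))), c ∧ d ∧ g(g(c, b, b), b ∧ b ∧ c ∧ d, b ∧ d ∧ d) ∧ g(g(c, d, b), c ∧ c ∧ c ∧ d, b ∧ c ∧ c ∧ d) ∧ h(c) ∧ h(d), g(d, c, c) ∧ g(inv(c), c ∧ c, b ∧ c ∧ c ∧ d) ∧ inv(b) ∧ inv(c) ∧ inv(c)))

Answer: c ∧ c ∧ d ∧ h(b ∧ c ∧ d ∧ g(g(h(b ∧ d ∧ d), h(b ∧ d ∧ d ∧ d), g(b ∧ d, g(b, b, d), g(c, d, b))), c ∧ d ∧ g(g(c, b, b), b ∧ b ∧ c ∧ d, b ∧ d ∧ d) ∧ g(g(c, d, b), c ∧ c ∧ c ∧ d, b ∧ c ∧ c ∧ d) ∧ h(c) ∧ h(d), g(d, c, c) ∧ g(inv(c), c ∧ c, b ∧ c ∧ c ∧ d) ∧ inv(b) ∧ inv(c) ∧ inv(c)))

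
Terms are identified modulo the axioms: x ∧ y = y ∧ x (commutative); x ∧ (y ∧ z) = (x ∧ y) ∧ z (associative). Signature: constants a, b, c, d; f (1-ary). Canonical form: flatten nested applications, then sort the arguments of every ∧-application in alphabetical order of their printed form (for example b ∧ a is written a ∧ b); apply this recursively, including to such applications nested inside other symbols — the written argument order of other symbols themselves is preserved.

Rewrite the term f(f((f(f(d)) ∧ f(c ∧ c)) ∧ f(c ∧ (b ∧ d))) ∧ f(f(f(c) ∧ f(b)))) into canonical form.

Focus inside:  f((f(f(d)) ∧ f(c ∧ c)) ∧ f(c ∧ (b ∧ d))) ∧ f(f(f(c) ∧ f(b)))
Simplify inside:  f((f(f(d)) ∧ f(c ∧ c)) ∧ f(c ∧ (b ∧ d)))  →  f(f(b ∧ c ∧ d) ∧ f(c ∧ c) ∧ f(f(d)))
Canonicalize subterm:  f(f(f(c) ∧ f(b)))  →  f(f(f(b) ∧ f(c)))
Sort arguments:  f(f(b ∧ c ∧ d) ∧ f(c ∧ c) ∧ f(f(d))) ∧ f(f(f(b) ∧ f(c)))
Rebuild:  f(f(f(b ∧ c ∧ d) ∧ f(c ∧ c) ∧ f(f(d))) ∧ f(f(f(b) ∧ f(c))))

Answer: f(f(f(b ∧ c ∧ d) ∧ f(c ∧ c) ∧ f(f(d))) ∧ f(f(f(b) ∧ f(c))))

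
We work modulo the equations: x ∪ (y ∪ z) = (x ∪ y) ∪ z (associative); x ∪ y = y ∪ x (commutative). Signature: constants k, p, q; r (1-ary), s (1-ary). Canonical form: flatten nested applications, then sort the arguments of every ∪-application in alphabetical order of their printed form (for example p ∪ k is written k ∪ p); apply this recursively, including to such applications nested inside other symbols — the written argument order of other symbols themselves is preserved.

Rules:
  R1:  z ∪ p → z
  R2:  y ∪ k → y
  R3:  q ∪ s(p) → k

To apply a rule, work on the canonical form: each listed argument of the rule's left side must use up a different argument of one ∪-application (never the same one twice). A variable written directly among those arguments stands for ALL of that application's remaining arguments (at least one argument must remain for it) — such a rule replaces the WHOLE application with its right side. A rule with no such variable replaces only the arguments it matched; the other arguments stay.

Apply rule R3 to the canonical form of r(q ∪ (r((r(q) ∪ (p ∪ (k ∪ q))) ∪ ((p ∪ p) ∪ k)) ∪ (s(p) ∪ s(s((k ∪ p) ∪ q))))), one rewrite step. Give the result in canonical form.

Answer: r(k ∪ r(k ∪ k ∪ p ∪ p ∪ p ∪ q ∪ r(q)) ∪ s(s(k ∪ p ∪ q)))

Derivation:
Canonical form:  r(q ∪ r(k ∪ k ∪ p ∪ p ∪ p ∪ q ∪ r(q)) ∪ s(p) ∪ s(s(k ∪ p ∪ q)))
Match R3:  consume q, s(p)
New term:  r(k ∪ r(k ∪ k ∪ p ∪ p ∪ p ∪ q ∪ r(q)) ∪ s(s(k ∪ p ∪ q)))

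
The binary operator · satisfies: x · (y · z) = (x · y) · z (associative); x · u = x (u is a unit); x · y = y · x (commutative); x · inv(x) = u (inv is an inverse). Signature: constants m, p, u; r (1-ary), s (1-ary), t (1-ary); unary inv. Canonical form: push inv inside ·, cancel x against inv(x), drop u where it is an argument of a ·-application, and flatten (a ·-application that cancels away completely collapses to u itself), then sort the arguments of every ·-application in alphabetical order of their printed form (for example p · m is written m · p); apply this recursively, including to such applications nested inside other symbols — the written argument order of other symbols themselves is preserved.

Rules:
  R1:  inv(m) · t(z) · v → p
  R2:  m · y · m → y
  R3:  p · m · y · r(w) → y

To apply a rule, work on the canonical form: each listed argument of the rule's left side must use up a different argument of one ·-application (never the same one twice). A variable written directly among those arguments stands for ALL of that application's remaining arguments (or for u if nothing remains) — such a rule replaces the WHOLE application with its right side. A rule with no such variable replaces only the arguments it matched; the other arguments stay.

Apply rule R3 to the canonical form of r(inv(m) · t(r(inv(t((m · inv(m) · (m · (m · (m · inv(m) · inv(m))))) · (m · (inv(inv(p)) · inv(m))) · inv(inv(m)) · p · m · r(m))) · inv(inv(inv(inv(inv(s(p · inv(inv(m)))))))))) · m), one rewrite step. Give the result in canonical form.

Canonical form:  r(t(r(inv(s(m · p)) · inv(t(m · m · m · p · p · r(m))))))
Apply R3:  consuming m, p, r(m);  w := m, y := m · m · p
Every leftover argument binds to the variable; the entire application is replaced.
Giving:  r(t(r(inv(s(m · p)) · inv(t(m · m · p)))))

Answer: r(t(r(inv(s(m · p)) · inv(t(m · m · p)))))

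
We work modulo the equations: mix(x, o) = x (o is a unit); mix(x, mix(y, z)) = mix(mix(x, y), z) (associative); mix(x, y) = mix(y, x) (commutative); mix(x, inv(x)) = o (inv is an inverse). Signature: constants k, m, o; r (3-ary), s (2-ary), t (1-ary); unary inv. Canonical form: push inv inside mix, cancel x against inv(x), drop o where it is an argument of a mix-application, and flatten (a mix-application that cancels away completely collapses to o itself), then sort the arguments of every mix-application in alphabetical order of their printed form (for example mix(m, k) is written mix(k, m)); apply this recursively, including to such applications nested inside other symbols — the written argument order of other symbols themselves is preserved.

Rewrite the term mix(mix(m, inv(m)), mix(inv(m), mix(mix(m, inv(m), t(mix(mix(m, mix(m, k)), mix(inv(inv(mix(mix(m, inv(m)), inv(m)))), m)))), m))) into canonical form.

Answer: t(mix(k, m, m))

Derivation:
Push inv inside:  distribute inv over mix and collapse double inv
Inverses cancel:  m cancels
Collect:  t(mix(k, m, m))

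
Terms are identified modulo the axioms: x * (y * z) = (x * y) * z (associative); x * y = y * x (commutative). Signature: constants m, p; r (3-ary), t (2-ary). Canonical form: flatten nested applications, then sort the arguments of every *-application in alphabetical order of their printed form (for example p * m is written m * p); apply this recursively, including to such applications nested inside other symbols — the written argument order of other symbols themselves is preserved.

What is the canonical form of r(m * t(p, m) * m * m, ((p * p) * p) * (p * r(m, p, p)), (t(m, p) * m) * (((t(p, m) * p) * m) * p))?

Work inside:  (t(m, p) * m) * (((t(p, m) * p) * m) * p)
Un-nest:  t(m, p) * m * t(p, m) * p * m * p
Sort arguments:  m * m * p * p * t(m, p) * t(p, m)
Put back:  r(m * m * m * t(p, m), p * p * p * p * r(m, p, p), m * m * p * p * t(m, p) * t(p, m))

Answer: r(m * m * m * t(p, m), p * p * p * p * r(m, p, p), m * m * p * p * t(m, p) * t(p, m))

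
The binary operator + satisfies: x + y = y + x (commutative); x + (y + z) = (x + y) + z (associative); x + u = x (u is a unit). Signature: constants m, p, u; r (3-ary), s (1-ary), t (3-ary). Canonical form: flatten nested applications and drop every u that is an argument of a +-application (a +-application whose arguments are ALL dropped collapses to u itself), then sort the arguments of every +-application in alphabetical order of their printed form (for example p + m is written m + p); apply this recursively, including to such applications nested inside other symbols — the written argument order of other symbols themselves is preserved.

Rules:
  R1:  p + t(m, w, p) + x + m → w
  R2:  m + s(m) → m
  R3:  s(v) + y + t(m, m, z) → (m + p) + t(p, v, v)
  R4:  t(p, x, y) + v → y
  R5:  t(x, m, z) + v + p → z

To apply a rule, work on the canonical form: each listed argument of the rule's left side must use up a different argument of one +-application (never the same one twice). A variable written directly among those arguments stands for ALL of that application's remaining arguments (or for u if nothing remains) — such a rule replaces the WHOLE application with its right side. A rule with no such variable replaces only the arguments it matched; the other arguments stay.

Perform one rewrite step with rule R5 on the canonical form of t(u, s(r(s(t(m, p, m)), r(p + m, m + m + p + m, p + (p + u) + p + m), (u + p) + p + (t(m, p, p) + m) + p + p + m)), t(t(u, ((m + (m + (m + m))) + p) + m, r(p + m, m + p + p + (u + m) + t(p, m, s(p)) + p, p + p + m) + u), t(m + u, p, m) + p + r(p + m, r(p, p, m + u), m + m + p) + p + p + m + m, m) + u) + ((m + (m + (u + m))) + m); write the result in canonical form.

Answer: m + m + m + m + t(u, s(r(s(t(m, p, m)), r(m + p, m + m + m + p, m + p + p + p), m + m + p + p + p + p + t(m, p, p))), t(t(u, m + m + m + m + m + p, r(m + p, s(p), m + p + p)), m + m + p + p + p + r(m + p, r(p, p, m), m + m + p) + t(m, p, m), m))

Derivation:
Canonical form:  m + m + m + m + t(u, s(r(s(t(m, p, m)), r(m + p, m + m + m + p, m + p + p + p), m + m + p + p + p + p + t(m, p, p))), t(t(u, m + m + m + m + m + p, r(m + p, m + m + p + p + p + t(p, m, s(p)), m + p + p)), m + m + p + p + p + r(m + p, r(p, p, m), m + m + p) + t(m, p, m), m))
Match R5:  consume p, t(p, m, s(p));  v := m + m + p + p, x := p, z := s(p)
Every leftover argument binds to the variable; the entire application is replaced.
Result:  m + m + m + m + t(u, s(r(s(t(m, p, m)), r(m + p, m + m + m + p, m + p + p + p), m + m + p + p + p + p + t(m, p, p))), t(t(u, m + m + m + m + m + p, r(m + p, s(p), m + p + p)), m + m + p + p + p + r(m + p, r(p, p, m), m + m + p) + t(m, p, m), m))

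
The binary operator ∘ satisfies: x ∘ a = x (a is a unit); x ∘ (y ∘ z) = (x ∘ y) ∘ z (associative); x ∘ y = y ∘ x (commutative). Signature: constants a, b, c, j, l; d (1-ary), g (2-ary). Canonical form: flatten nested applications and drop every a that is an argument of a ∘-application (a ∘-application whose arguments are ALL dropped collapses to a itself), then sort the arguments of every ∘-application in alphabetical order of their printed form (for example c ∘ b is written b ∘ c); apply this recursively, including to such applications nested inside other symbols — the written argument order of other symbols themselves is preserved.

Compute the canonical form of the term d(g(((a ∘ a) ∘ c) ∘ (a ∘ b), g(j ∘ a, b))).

Focus inside:  ((a ∘ a) ∘ c) ∘ (a ∘ b)
Merge nested applications:  a ∘ a ∘ c ∘ a ∘ b
Drop the unit:  drop a (×3)
Sort arguments:  b ∘ c
Put back:  d(g(b ∘ c, g(j, b)))

Answer: d(g(b ∘ c, g(j, b)))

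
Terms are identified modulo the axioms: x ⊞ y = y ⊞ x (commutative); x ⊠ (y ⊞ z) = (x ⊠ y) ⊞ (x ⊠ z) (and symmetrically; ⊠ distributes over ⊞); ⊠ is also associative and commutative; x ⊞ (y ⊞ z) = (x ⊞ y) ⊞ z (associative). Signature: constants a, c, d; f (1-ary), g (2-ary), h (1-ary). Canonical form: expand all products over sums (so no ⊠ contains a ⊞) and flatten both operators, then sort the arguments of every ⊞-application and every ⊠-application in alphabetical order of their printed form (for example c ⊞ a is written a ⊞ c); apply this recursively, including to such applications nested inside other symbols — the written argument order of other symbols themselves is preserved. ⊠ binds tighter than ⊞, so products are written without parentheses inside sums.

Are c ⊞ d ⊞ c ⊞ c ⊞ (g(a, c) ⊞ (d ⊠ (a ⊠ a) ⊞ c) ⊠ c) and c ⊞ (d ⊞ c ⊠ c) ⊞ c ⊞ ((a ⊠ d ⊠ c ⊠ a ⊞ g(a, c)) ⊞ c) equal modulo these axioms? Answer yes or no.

Answer: yes — both canonical forms are a ⊠ a ⊠ c ⊠ d ⊞ c ⊞ c ⊞ c ⊞ c ⊠ c ⊞ d ⊞ g(a, c)

Derivation:
Left:  c ⊞ d ⊞ c ⊞ c ⊞ (g(a, c) ⊞ (d ⊠ (a ⊠ a) ⊞ c) ⊠ c)
  Expand products over sums:  c ⊞ d ⊞ c ⊞ c ⊞ g(a, c) ⊞ a ⊠ a ⊠ c ⊠ d ⊞ c ⊠ c
  Sort arguments:  a ⊠ a ⊠ c ⊠ d ⊞ c ⊞ c ⊞ c ⊞ c ⊠ c ⊞ d ⊞ g(a, c)
Right:  c ⊞ (d ⊞ c ⊠ c) ⊞ c ⊞ ((a ⊠ d ⊠ c ⊠ a ⊞ g(a, c)) ⊞ c)
  Merge nested applications:  c ⊞ d ⊞ c ⊠ c ⊞ c ⊞ a ⊠ a ⊠ c ⊠ d ⊞ g(a, c) ⊞ c
  Sort:  a ⊠ a ⊠ c ⊠ d ⊞ c ⊞ c ⊞ c ⊞ c ⊠ c ⊞ d ⊞ g(a, c)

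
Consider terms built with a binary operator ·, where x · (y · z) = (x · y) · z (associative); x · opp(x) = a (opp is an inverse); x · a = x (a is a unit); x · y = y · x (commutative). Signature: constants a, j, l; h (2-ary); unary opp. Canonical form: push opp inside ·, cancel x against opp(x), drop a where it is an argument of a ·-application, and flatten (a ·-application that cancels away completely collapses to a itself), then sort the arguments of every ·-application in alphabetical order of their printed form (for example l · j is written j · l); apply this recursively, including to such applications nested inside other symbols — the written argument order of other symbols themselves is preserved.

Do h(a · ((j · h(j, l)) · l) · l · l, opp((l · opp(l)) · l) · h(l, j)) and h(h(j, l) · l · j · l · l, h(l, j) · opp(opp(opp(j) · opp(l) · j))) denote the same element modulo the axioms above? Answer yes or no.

Left:  h(a · ((j · h(j, l)) · l) · l · l, opp((l · opp(l)) · l) · h(l, j))
  Focus inside:  opp((l · opp(l)) · l) · h(l, j)
  Push opp inside:  distribute opp over · and collapse double opp
  Collect terms:  opp(l) · h(l, j)
  Order the arguments:  h(l, j) · opp(l)
  Put back:  h(h(j, l) · j · l · l · l, h(l, j) · opp(l))
Right:  h(h(j, l) · l · j · l · l, h(l, j) · opp(opp(opp(j) · opp(l) · j)))
  Descend into:  h(l, j) · opp(opp(opp(j) · opp(l) · j))
  Push opp inside:  distribute opp over · and collapse double opp
  Inverses cancel:  j cancels
  Combine occurrences:  h(l, j) · opp(l)
  Rebuild:  h(h(j, l) · j · l · l · l, h(l, j) · opp(l))

Answer: yes — both canonical forms are h(h(j, l) · j · l · l · l, h(l, j) · opp(l))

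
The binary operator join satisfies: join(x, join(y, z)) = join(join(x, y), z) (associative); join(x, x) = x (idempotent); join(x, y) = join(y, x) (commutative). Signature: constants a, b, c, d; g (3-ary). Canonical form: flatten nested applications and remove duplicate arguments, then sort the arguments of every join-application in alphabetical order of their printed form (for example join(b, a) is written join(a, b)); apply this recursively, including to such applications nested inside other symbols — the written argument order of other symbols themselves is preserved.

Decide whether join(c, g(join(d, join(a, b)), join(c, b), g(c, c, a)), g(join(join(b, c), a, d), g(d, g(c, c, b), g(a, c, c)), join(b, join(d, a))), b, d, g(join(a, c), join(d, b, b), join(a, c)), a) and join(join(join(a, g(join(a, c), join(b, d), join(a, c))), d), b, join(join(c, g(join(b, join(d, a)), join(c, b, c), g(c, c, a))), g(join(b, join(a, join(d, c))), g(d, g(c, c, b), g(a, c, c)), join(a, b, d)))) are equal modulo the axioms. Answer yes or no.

Left:  join(c, g(join(d, join(a, b)), join(c, b), g(c, c, a)), g(join(join(b, c), a, d), g(d, g(c, c, b), g(a, c, c)), join(b, join(d, a))), b, d, g(join(a, c), join(d, b, b), join(a, c)), a)
  Inside:  g(join(d, join(a, b)), join(c, b), g(c, c, a))  →  g(join(a, b, d), join(b, c), g(c, c, a))
  Simplify inside:  g(join(join(b, c), a, d), g(d, g(c, c, b), g(a, c, c)), join(b, join(d, a)))  →  g(join(a, b, c, d), g(d, g(c, c, b), g(a, c, c)), join(a, b, d))
  Simplify inside:  g(join(a, c), join(d, b, b), join(a, c))  →  g(join(a, c), join(b, d), join(a, c))
  Sort arguments:  join(a, b, c, d, g(join(a, b, c, d), g(d, g(c, c, b), g(a, c, c)), join(a, b, d)), g(join(a, b, d), join(b, c), g(c, c, a)), g(join(a, c), join(b, d), join(a, c)))
Right:  join(join(join(a, g(join(a, c), join(b, d), join(a, c))), d), b, join(join(c, g(join(b, join(d, a)), join(c, b, c), g(c, c, a))), g(join(b, join(a, join(d, c))), g(d, g(c, c, b), g(a, c, c)), join(a, b, d))))
  Un-nest:  join(a, g(join(a, c), join(b, d), join(a, c)), d, b, c, g(join(b, join(d, a)), join(c, b, c), g(c, c, a)), g(join(b, join(a, join(d, c))), g(d, g(c, c, b), g(a, c, c)), join(a, b, d)))
  Inside:  g(join(b, join(d, a)), join(c, b, c), g(c, c, a))  →  g(join(a, b, d), join(b, c), g(c, c, a))
  Inside:  g(join(b, join(a, join(d, c))), g(d, g(c, c, b), g(a, c, c)), join(a, b, d))  →  g(join(a, b, c, d), g(d, g(c, c, b), g(a, c, c)), join(a, b, d))
  Sort arguments:  join(a, b, c, d, g(join(a, b, c, d), g(d, g(c, c, b), g(a, c, c)), join(a, b, d)), g(join(a, b, d), join(b, c), g(c, c, a)), g(join(a, c), join(b, d), join(a, c)))

Answer: yes — both canonical forms are join(a, b, c, d, g(join(a, b, c, d), g(d, g(c, c, b), g(a, c, c)), join(a, b, d)), g(join(a, b, d), join(b, c), g(c, c, a)), g(join(a, c), join(b, d), join(a, c)))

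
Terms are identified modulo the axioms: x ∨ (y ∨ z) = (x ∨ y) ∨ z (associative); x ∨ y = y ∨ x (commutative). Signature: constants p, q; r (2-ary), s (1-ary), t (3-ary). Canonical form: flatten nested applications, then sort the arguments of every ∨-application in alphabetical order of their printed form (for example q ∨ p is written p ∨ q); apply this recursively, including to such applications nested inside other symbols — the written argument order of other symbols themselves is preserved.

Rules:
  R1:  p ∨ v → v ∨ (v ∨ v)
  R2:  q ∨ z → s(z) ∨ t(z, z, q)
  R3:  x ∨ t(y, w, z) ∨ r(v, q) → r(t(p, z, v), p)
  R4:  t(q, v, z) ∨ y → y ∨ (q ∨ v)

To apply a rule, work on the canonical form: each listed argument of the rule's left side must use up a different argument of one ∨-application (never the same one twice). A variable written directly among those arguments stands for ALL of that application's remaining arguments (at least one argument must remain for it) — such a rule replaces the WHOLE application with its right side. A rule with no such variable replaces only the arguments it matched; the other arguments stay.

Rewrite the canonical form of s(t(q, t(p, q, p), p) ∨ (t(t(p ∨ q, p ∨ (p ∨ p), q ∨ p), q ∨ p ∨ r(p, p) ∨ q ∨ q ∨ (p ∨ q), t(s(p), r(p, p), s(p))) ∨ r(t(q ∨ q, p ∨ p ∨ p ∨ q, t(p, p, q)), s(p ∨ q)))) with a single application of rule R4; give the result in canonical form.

Answer: s(q ∨ r(t(q ∨ q, p ∨ p ∨ p ∨ q, t(p, p, q)), s(p ∨ q)) ∨ t(p, q, p) ∨ t(t(p ∨ q, p ∨ p ∨ p, p ∨ q), p ∨ p ∨ q ∨ q ∨ q ∨ q ∨ r(p, p), t(s(p), r(p, p), s(p))))

Derivation:
Canonical form:  s(r(t(q ∨ q, p ∨ p ∨ p ∨ q, t(p, p, q)), s(p ∨ q)) ∨ t(q, t(p, q, p), p) ∨ t(t(p ∨ q, p ∨ p ∨ p, p ∨ q), p ∨ p ∨ q ∨ q ∨ q ∨ q ∨ r(p, p), t(s(p), r(p, p), s(p))))
R4 matches:  uses t(q, t(p, q, p), p);  v := t(p, q, p), y := r(t(q ∨ q, p ∨ p ∨ p ∨ q, t(p, p, q)), s(p ∨ q)) ∨ t(t(p ∨ q, p ∨ p ∨ p, p ∨ q), p ∨ p ∨ q ∨ q ∨ q ∨ q ∨ r(p, p), t(s(p), r(p, p), s(p))), z := p
The variable takes the whole remainder — replace the entire application.
Result:  s(q ∨ r(t(q ∨ q, p ∨ p ∨ p ∨ q, t(p, p, q)), s(p ∨ q)) ∨ t(p, q, p) ∨ t(t(p ∨ q, p ∨ p ∨ p, p ∨ q), p ∨ p ∨ q ∨ q ∨ q ∨ q ∨ r(p, p), t(s(p), r(p, p), s(p))))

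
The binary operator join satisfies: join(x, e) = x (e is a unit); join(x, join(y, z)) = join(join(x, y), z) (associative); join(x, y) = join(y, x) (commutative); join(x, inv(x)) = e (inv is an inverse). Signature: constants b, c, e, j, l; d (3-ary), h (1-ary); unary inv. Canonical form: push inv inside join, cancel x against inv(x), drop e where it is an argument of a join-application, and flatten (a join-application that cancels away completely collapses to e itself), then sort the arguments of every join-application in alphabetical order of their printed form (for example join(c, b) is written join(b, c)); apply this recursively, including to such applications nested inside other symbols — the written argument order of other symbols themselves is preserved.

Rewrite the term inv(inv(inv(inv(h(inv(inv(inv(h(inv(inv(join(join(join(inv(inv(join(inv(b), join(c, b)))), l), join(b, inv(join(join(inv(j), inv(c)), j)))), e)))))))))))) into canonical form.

Answer: h(inv(h(join(b, c, c, l))))

Derivation:
Push inv inside:  distribute inv over join and collapse double inv
Combine occurrences:  h(inv(h(join(b, c, c, l))))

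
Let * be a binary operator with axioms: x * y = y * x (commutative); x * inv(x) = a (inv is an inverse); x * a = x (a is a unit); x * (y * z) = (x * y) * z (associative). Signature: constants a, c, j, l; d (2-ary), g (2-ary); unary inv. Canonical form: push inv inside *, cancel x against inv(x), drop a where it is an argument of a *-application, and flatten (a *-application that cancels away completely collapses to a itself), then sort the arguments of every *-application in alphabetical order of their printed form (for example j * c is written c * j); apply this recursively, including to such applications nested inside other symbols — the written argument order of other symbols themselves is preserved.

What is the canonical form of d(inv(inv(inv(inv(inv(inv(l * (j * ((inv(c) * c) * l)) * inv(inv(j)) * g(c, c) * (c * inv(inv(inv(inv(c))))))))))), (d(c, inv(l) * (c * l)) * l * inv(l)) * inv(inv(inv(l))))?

Work inside:  l * (j * ((inv(c) * c) * l)) * inv(inv(j)) * g(c, c) * (c * inv(inv(inv(inv(c)))))
Push inv inside:  distribute inv over * and collapse double inv
Collect terms:  l * l * j * j * c * c * g(c, c)
Sort arguments:  c * c * g(c, c) * j * j * l * l
Reassemble:  d(c * c * g(c, c) * j * j * l * l, d(c, c) * inv(l))

Answer: d(c * c * g(c, c) * j * j * l * l, d(c, c) * inv(l))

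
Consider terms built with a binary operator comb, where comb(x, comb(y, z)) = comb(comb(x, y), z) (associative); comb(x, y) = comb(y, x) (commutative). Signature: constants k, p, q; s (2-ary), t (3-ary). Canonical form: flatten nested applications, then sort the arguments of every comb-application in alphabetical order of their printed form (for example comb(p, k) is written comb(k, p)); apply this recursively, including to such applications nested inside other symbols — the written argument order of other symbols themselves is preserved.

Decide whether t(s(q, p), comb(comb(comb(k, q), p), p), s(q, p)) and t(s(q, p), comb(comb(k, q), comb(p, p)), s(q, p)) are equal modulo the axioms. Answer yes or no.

Answer: yes — both canonical forms are t(s(q, p), comb(k, p, p, q), s(q, p))

Derivation:
Left:  t(s(q, p), comb(comb(comb(k, q), p), p), s(q, p))
  Descend into:  comb(comb(comb(k, q), p), p)
  Merge nested applications:  comb(k, q, p, p)
  Order the arguments:  comb(k, p, p, q)
  Rebuild:  t(s(q, p), comb(k, p, p, q), s(q, p))
Right:  t(s(q, p), comb(comb(k, q), comb(p, p)), s(q, p))
  Descend into:  comb(comb(k, q), comb(p, p))
  Un-nest:  comb(k, q, p, p)
  Order the arguments:  comb(k, p, p, q)
  Put back:  t(s(q, p), comb(k, p, p, q), s(q, p))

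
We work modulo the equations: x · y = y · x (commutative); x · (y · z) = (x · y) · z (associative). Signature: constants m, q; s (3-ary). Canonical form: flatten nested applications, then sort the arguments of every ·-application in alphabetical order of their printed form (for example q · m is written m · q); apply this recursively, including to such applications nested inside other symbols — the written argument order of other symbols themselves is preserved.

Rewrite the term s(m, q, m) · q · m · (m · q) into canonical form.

Answer: m · m · q · q · s(m, q, m)

Derivation:
Un-nest:  s(m, q, m) · q · m · m · q
Sort arguments:  m · m · q · q · s(m, q, m)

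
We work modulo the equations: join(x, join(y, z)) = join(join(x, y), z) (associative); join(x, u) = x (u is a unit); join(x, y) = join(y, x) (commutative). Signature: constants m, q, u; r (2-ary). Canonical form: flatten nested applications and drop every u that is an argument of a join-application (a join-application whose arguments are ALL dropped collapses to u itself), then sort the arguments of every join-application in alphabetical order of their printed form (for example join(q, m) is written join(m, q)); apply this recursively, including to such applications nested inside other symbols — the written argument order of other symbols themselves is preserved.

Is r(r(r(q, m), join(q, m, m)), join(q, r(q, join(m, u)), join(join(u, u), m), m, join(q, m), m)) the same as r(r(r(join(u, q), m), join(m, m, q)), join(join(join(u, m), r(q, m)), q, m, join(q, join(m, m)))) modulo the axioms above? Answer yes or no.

Answer: yes — both canonical forms are r(r(r(q, m), join(m, m, q)), join(m, m, m, m, q, q, r(q, m)))

Derivation:
Left:  r(r(r(q, m), join(q, m, m)), join(q, r(q, join(m, u)), join(join(u, u), m), m, join(q, m), m))
  Descend into:  join(q, r(q, join(m, u)), join(join(u, u), m), m, join(q, m), m)
  Un-nest:  join(q, r(q, join(m, u)), u, u, m, m, q, m, m)
  Canonicalize subterm:  r(q, join(m, u))  →  r(q, m)
  Units out:  drop u (×2)
  Order the arguments:  join(m, m, m, m, q, q, r(q, m))
  Rebuild:  r(r(r(q, m), join(m, m, q)), join(m, m, m, m, q, q, r(q, m)))
Right:  r(r(r(join(u, q), m), join(m, m, q)), join(join(join(u, m), r(q, m)), q, m, join(q, join(m, m))))
  Work inside:  join(join(join(u, m), r(q, m)), q, m, join(q, join(m, m)))
  Merge nested applications:  join(u, m, r(q, m), q, m, q, m, m)
  Unit:  drop u
  Sort:  join(m, m, m, m, q, q, r(q, m))
  Rebuild:  r(r(r(q, m), join(m, m, q)), join(m, m, m, m, q, q, r(q, m)))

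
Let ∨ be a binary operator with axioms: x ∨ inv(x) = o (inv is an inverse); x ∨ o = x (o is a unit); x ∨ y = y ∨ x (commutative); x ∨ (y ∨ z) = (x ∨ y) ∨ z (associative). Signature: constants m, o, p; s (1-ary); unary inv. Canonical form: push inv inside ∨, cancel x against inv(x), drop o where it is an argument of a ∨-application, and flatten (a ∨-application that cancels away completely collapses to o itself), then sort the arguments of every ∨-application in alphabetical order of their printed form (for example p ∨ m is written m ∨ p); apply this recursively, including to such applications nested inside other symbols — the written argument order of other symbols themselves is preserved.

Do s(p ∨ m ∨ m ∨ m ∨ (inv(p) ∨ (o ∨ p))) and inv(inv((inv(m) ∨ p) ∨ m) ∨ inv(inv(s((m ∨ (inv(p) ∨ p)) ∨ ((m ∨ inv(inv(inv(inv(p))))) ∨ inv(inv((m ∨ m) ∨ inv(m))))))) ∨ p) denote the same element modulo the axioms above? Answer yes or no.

Left:  s(p ∨ m ∨ m ∨ m ∨ (inv(p) ∨ (o ∨ p)))
  Work inside:  p ∨ m ∨ m ∨ m ∨ (inv(p) ∨ (o ∨ p))
  Collect terms:  p ∨ m ∨ m ∨ m
  Sort arguments:  m ∨ m ∨ m ∨ p
  Rebuild:  s(m ∨ m ∨ m ∨ p)
Right:  inv(inv((inv(m) ∨ p) ∨ m) ∨ inv(inv(s((m ∨ (inv(p) ∨ p)) ∨ ((m ∨ inv(inv(inv(inv(p))))) ∨ inv(inv((m ∨ m) ∨ inv(m))))))) ∨ p)
  Push inv inside:  distribute inv over ∨ and collapse double inv
  Cancel inverse pairs:  m cancels; p cancels
  Collect:  inv(s(m ∨ m ∨ m ∨ p))

Answer: no — s(m ∨ m ∨ m ∨ p) vs inv(s(m ∨ m ∨ m ∨ p))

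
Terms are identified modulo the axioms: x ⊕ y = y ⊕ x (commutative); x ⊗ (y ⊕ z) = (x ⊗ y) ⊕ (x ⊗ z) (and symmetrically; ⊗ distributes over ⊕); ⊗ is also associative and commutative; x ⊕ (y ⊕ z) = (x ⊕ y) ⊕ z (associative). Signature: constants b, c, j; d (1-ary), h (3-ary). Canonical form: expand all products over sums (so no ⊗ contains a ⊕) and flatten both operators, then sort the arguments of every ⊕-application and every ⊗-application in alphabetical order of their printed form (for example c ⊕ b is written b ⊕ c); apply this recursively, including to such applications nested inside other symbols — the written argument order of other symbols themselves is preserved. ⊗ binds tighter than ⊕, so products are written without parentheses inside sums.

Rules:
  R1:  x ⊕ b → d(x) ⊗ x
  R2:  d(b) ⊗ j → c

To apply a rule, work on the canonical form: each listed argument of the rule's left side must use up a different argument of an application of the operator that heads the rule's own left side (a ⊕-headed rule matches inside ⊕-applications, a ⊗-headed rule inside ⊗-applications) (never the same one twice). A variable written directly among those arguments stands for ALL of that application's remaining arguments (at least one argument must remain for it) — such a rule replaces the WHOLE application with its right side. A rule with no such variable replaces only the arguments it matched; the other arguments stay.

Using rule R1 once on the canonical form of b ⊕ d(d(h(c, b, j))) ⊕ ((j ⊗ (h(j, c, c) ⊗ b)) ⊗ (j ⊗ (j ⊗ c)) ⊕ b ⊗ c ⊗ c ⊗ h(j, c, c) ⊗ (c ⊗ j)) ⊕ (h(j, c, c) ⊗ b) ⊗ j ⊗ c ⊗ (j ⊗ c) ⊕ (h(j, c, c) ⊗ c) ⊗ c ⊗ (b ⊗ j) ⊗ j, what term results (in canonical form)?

Answer: b ⊗ c ⊗ c ⊗ c ⊗ d(b ⊗ c ⊗ c ⊗ c ⊗ h(j, c, c) ⊗ j ⊕ b ⊗ c ⊗ c ⊗ h(j, c, c) ⊗ j ⊗ j ⊕ b ⊗ c ⊗ c ⊗ h(j, c, c) ⊗ j ⊗ j ⊕ b ⊗ c ⊗ h(j, c, c) ⊗ j ⊗ j ⊗ j ⊕ d(d(h(c, b, j)))) ⊗ h(j, c, c) ⊗ j ⊕ b ⊗ c ⊗ c ⊗ d(b ⊗ c ⊗ c ⊗ c ⊗ h(j, c, c) ⊗ j ⊕ b ⊗ c ⊗ c ⊗ h(j, c, c) ⊗ j ⊗ j ⊕ b ⊗ c ⊗ c ⊗ h(j, c, c) ⊗ j ⊗ j ⊕ b ⊗ c ⊗ h(j, c, c) ⊗ j ⊗ j ⊗ j ⊕ d(d(h(c, b, j)))) ⊗ h(j, c, c) ⊗ j ⊗ j ⊕ b ⊗ c ⊗ c ⊗ d(b ⊗ c ⊗ c ⊗ c ⊗ h(j, c, c) ⊗ j ⊕ b ⊗ c ⊗ c ⊗ h(j, c, c) ⊗ j ⊗ j ⊕ b ⊗ c ⊗ c ⊗ h(j, c, c) ⊗ j ⊗ j ⊕ b ⊗ c ⊗ h(j, c, c) ⊗ j ⊗ j ⊗ j ⊕ d(d(h(c, b, j)))) ⊗ h(j, c, c) ⊗ j ⊗ j ⊕ b ⊗ c ⊗ d(b ⊗ c ⊗ c ⊗ c ⊗ h(j, c, c) ⊗ j ⊕ b ⊗ c ⊗ c ⊗ h(j, c, c) ⊗ j ⊗ j ⊕ b ⊗ c ⊗ c ⊗ h(j, c, c) ⊗ j ⊗ j ⊕ b ⊗ c ⊗ h(j, c, c) ⊗ j ⊗ j ⊗ j ⊕ d(d(h(c, b, j)))) ⊗ h(j, c, c) ⊗ j ⊗ j ⊗ j ⊕ d(b ⊗ c ⊗ c ⊗ c ⊗ h(j, c, c) ⊗ j ⊕ b ⊗ c ⊗ c ⊗ h(j, c, c) ⊗ j ⊗ j ⊕ b ⊗ c ⊗ c ⊗ h(j, c, c) ⊗ j ⊗ j ⊕ b ⊗ c ⊗ h(j, c, c) ⊗ j ⊗ j ⊗ j ⊕ d(d(h(c, b, j)))) ⊗ d(d(h(c, b, j)))

Derivation:
Canonical form:  b ⊕ b ⊗ c ⊗ c ⊗ c ⊗ h(j, c, c) ⊗ j ⊕ b ⊗ c ⊗ c ⊗ h(j, c, c) ⊗ j ⊗ j ⊕ b ⊗ c ⊗ c ⊗ h(j, c, c) ⊗ j ⊗ j ⊕ b ⊗ c ⊗ h(j, c, c) ⊗ j ⊗ j ⊗ j ⊕ d(d(h(c, b, j)))
R1 matches:  uses b;  x := b ⊗ c ⊗ c ⊗ c ⊗ h(j, c, c) ⊗ j ⊕ b ⊗ c ⊗ c ⊗ h(j, c, c) ⊗ j ⊗ j ⊕ b ⊗ c ⊗ c ⊗ h(j, c, c) ⊗ j ⊗ j ⊕ b ⊗ c ⊗ h(j, c, c) ⊗ j ⊗ j ⊗ j ⊕ d(d(h(c, b, j)))
Every leftover argument binds to the variable; the entire application is replaced.
Giving:  b ⊗ c ⊗ c ⊗ c ⊗ d(b ⊗ c ⊗ c ⊗ c ⊗ h(j, c, c) ⊗ j ⊕ b ⊗ c ⊗ c ⊗ h(j, c, c) ⊗ j ⊗ j ⊕ b ⊗ c ⊗ c ⊗ h(j, c, c) ⊗ j ⊗ j ⊕ b ⊗ c ⊗ h(j, c, c) ⊗ j ⊗ j ⊗ j ⊕ d(d(h(c, b, j)))) ⊗ h(j, c, c) ⊗ j ⊕ b ⊗ c ⊗ c ⊗ d(b ⊗ c ⊗ c ⊗ c ⊗ h(j, c, c) ⊗ j ⊕ b ⊗ c ⊗ c ⊗ h(j, c, c) ⊗ j ⊗ j ⊕ b ⊗ c ⊗ c ⊗ h(j, c, c) ⊗ j ⊗ j ⊕ b ⊗ c ⊗ h(j, c, c) ⊗ j ⊗ j ⊗ j ⊕ d(d(h(c, b, j)))) ⊗ h(j, c, c) ⊗ j ⊗ j ⊕ b ⊗ c ⊗ c ⊗ d(b ⊗ c ⊗ c ⊗ c ⊗ h(j, c, c) ⊗ j ⊕ b ⊗ c ⊗ c ⊗ h(j, c, c) ⊗ j ⊗ j ⊕ b ⊗ c ⊗ c ⊗ h(j, c, c) ⊗ j ⊗ j ⊕ b ⊗ c ⊗ h(j, c, c) ⊗ j ⊗ j ⊗ j ⊕ d(d(h(c, b, j)))) ⊗ h(j, c, c) ⊗ j ⊗ j ⊕ b ⊗ c ⊗ d(b ⊗ c ⊗ c ⊗ c ⊗ h(j, c, c) ⊗ j ⊕ b ⊗ c ⊗ c ⊗ h(j, c, c) ⊗ j ⊗ j ⊕ b ⊗ c ⊗ c ⊗ h(j, c, c) ⊗ j ⊗ j ⊕ b ⊗ c ⊗ h(j, c, c) ⊗ j ⊗ j ⊗ j ⊕ d(d(h(c, b, j)))) ⊗ h(j, c, c) ⊗ j ⊗ j ⊗ j ⊕ d(b ⊗ c ⊗ c ⊗ c ⊗ h(j, c, c) ⊗ j ⊕ b ⊗ c ⊗ c ⊗ h(j, c, c) ⊗ j ⊗ j ⊕ b ⊗ c ⊗ c ⊗ h(j, c, c) ⊗ j ⊗ j ⊕ b ⊗ c ⊗ h(j, c, c) ⊗ j ⊗ j ⊗ j ⊕ d(d(h(c, b, j)))) ⊗ d(d(h(c, b, j)))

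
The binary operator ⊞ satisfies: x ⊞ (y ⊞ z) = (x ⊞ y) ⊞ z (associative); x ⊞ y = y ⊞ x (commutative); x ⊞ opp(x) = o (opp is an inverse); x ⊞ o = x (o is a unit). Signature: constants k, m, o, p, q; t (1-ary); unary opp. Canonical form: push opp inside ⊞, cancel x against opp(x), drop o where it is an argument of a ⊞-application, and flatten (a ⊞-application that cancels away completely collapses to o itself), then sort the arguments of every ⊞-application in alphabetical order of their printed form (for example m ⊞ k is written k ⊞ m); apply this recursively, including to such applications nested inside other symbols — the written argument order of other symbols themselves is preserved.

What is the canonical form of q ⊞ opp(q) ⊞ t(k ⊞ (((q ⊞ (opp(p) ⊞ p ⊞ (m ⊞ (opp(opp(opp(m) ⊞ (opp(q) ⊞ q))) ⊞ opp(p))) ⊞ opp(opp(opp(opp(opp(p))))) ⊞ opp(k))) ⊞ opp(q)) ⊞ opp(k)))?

Answer: t(opp(k) ⊞ opp(p) ⊞ opp(p))

Derivation:
Push opp inside:  distribute opp over ⊞ and collapse double opp
Cancel inverse pairs:  q cancels
Collect terms:  t(opp(k) ⊞ opp(p) ⊞ opp(p))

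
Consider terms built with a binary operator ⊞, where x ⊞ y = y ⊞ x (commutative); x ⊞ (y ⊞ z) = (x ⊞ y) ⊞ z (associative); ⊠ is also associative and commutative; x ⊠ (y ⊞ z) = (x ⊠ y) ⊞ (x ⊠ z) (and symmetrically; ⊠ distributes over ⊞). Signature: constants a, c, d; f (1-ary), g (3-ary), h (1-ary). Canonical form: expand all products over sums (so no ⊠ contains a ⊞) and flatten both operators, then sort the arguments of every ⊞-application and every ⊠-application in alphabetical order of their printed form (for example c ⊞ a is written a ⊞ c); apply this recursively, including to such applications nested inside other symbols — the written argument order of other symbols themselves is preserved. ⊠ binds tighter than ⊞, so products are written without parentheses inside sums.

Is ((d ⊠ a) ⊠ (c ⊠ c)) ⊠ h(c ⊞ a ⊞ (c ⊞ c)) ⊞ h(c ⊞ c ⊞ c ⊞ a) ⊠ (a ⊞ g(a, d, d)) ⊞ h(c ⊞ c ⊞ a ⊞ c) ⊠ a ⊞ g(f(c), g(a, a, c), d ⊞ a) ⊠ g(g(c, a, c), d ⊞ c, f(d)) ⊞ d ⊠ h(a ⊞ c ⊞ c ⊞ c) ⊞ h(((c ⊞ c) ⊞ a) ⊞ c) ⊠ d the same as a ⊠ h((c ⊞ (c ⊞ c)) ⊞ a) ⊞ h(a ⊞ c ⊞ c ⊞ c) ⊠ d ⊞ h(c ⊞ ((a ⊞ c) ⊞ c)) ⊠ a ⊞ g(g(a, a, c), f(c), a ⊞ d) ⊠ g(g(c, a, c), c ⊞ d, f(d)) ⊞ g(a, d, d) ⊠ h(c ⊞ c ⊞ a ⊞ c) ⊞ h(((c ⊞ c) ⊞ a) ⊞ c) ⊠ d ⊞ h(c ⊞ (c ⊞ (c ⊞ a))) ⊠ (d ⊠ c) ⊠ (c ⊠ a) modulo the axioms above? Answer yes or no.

Answer: no — a ⊠ c ⊠ c ⊠ d ⊠ h(a ⊞ c ⊞ c ⊞ c) ⊞ a ⊠ h(a ⊞ c ⊞ c ⊞ c) ⊞ a ⊠ h(a ⊞ c ⊞ c ⊞ c) ⊞ d ⊠ h(a ⊞ c ⊞ c ⊞ c) ⊞ d ⊠ h(a ⊞ c ⊞ c ⊞ c) ⊞ g(a, d, d) ⊠ h(a ⊞ c ⊞ c ⊞ c) ⊞ g(f(c), g(a, a, c), a ⊞ d) ⊠ g(g(c, a, c), c ⊞ d, f(d)) vs a ⊠ c ⊠ c ⊠ d ⊠ h(a ⊞ c ⊞ c ⊞ c) ⊞ a ⊠ h(a ⊞ c ⊞ c ⊞ c) ⊞ a ⊠ h(a ⊞ c ⊞ c ⊞ c) ⊞ d ⊠ h(a ⊞ c ⊞ c ⊞ c) ⊞ d ⊠ h(a ⊞ c ⊞ c ⊞ c) ⊞ g(a, d, d) ⊠ h(a ⊞ c ⊞ c ⊞ c) ⊞ g(g(a, a, c), f(c), a ⊞ d) ⊠ g(g(c, a, c), c ⊞ d, f(d))

Derivation:
Left:  ((d ⊠ a) ⊠ (c ⊠ c)) ⊠ h(c ⊞ a ⊞ (c ⊞ c)) ⊞ h(c ⊞ c ⊞ c ⊞ a) ⊠ (a ⊞ g(a, d, d)) ⊞ h(c ⊞ c ⊞ a ⊞ c) ⊠ a ⊞ g(f(c), g(a, a, c), d ⊞ a) ⊠ g(g(c, a, c), d ⊞ c, f(d)) ⊞ d ⊠ h(a ⊞ c ⊞ c ⊞ c) ⊞ h(((c ⊞ c) ⊞ a) ⊞ c) ⊠ d
  Expand products over sums:  a ⊠ c ⊠ c ⊠ d ⊠ h(a ⊞ c ⊞ c ⊞ c) ⊞ a ⊠ h(a ⊞ c ⊞ c ⊞ c) ⊞ g(a, d, d) ⊠ h(a ⊞ c ⊞ c ⊞ c) ⊞ a ⊠ h(a ⊞ c ⊞ c ⊞ c) ⊞ g(f(c), g(a, a, c), a ⊞ d) ⊠ g(g(c, a, c), c ⊞ d, f(d)) ⊞ d ⊠ h(a ⊞ c ⊞ c ⊞ c) ⊞ d ⊠ h(a ⊞ c ⊞ c ⊞ c)
  Sort arguments:  a ⊠ c ⊠ c ⊠ d ⊠ h(a ⊞ c ⊞ c ⊞ c) ⊞ a ⊠ h(a ⊞ c ⊞ c ⊞ c) ⊞ a ⊠ h(a ⊞ c ⊞ c ⊞ c) ⊞ d ⊠ h(a ⊞ c ⊞ c ⊞ c) ⊞ d ⊠ h(a ⊞ c ⊞ c ⊞ c) ⊞ g(a, d, d) ⊠ h(a ⊞ c ⊞ c ⊞ c) ⊞ g(f(c), g(a, a, c), a ⊞ d) ⊠ g(g(c, a, c), c ⊞ d, f(d))
Right:  a ⊠ h((c ⊞ (c ⊞ c)) ⊞ a) ⊞ h(a ⊞ c ⊞ c ⊞ c) ⊠ d ⊞ h(c ⊞ ((a ⊞ c) ⊞ c)) ⊠ a ⊞ g(g(a, a, c), f(c), a ⊞ d) ⊠ g(g(c, a, c), c ⊞ d, f(d)) ⊞ g(a, d, d) ⊠ h(c ⊞ c ⊞ a ⊞ c) ⊞ h(((c ⊞ c) ⊞ a) ⊞ c) ⊠ d ⊞ h(c ⊞ (c ⊞ (c ⊞ a))) ⊠ (d ⊠ c) ⊠ (c ⊠ a)
  Merge nested applications:  a ⊠ h(a ⊞ c ⊞ c ⊞ c) ⊞ d ⊠ h(a ⊞ c ⊞ c ⊞ c) ⊞ a ⊠ h(a ⊞ c ⊞ c ⊞ c) ⊞ g(g(a, a, c), f(c), a ⊞ d) ⊠ g(g(c, a, c), c ⊞ d, f(d)) ⊞ g(a, d, d) ⊠ h(a ⊞ c ⊞ c ⊞ c) ⊞ d ⊠ h(a ⊞ c ⊞ c ⊞ c) ⊞ a ⊠ c ⊠ c ⊠ d ⊠ h(a ⊞ c ⊞ c ⊞ c)
  Sort arguments:  a ⊠ c ⊠ c ⊠ d ⊠ h(a ⊞ c ⊞ c ⊞ c) ⊞ a ⊠ h(a ⊞ c ⊞ c ⊞ c) ⊞ a ⊠ h(a ⊞ c ⊞ c ⊞ c) ⊞ d ⊠ h(a ⊞ c ⊞ c ⊞ c) ⊞ d ⊠ h(a ⊞ c ⊞ c ⊞ c) ⊞ g(a, d, d) ⊠ h(a ⊞ c ⊞ c ⊞ c) ⊞ g(g(a, a, c), f(c), a ⊞ d) ⊠ g(g(c, a, c), c ⊞ d, f(d))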